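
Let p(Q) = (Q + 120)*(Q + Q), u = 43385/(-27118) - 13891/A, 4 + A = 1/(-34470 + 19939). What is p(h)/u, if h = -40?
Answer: -10087896000000/5471249828153 ≈ -1.8438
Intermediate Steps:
A = -58125/14531 (A = -4 + 1/(-34470 + 19939) = -4 + 1/(-14531) = -4 - 1/14531 = -58125/14531 ≈ -4.0001)
u = 5471249828153/1576233750 (u = 43385/(-27118) - 13891/(-58125/14531) = 43385*(-1/27118) - 13891*(-14531/58125) = -43385/27118 + 201850121/58125 = 5471249828153/1576233750 ≈ 3471.1)
p(Q) = 2*Q*(120 + Q) (p(Q) = (120 + Q)*(2*Q) = 2*Q*(120 + Q))
p(h)/u = (2*(-40)*(120 - 40))/(5471249828153/1576233750) = (2*(-40)*80)*(1576233750/5471249828153) = -6400*1576233750/5471249828153 = -10087896000000/5471249828153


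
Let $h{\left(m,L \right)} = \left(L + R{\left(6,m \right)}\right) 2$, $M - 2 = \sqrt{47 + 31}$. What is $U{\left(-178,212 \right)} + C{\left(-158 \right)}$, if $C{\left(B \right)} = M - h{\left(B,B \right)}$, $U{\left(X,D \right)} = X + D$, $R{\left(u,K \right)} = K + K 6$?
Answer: $2564 + \sqrt{78} \approx 2572.8$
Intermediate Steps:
$R{\left(u,K \right)} = 7 K$ ($R{\left(u,K \right)} = K + 6 K = 7 K$)
$M = 2 + \sqrt{78}$ ($M = 2 + \sqrt{47 + 31} = 2 + \sqrt{78} \approx 10.832$)
$U{\left(X,D \right)} = D + X$
$h{\left(m,L \right)} = 2 L + 14 m$ ($h{\left(m,L \right)} = \left(L + 7 m\right) 2 = 2 L + 14 m$)
$C{\left(B \right)} = 2 + \sqrt{78} - 16 B$ ($C{\left(B \right)} = \left(2 + \sqrt{78}\right) - \left(2 B + 14 B\right) = \left(2 + \sqrt{78}\right) - 16 B = 2 + \sqrt{78} - 16 B$)
$U{\left(-178,212 \right)} + C{\left(-158 \right)} = \left(212 - 178\right) + \left(2 + \sqrt{78} - -2528\right) = 34 + \left(2 + \sqrt{78} + 2528\right) = 34 + \left(2530 + \sqrt{78}\right) = 2564 + \sqrt{78}$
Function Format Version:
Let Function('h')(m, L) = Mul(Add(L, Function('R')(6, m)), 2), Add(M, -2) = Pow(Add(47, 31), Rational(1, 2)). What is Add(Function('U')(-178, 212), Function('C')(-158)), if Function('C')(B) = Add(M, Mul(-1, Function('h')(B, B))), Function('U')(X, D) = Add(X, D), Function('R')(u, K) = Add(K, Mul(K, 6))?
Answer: Add(2564, Pow(78, Rational(1, 2))) ≈ 2572.8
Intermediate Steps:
Function('R')(u, K) = Mul(7, K) (Function('R')(u, K) = Add(K, Mul(6, K)) = Mul(7, K))
M = Add(2, Pow(78, Rational(1, 2))) (M = Add(2, Pow(Add(47, 31), Rational(1, 2))) = Add(2, Pow(78, Rational(1, 2))) ≈ 10.832)
Function('U')(X, D) = Add(D, X)
Function('h')(m, L) = Add(Mul(2, L), Mul(14, m)) (Function('h')(m, L) = Mul(Add(L, Mul(7, m)), 2) = Add(Mul(2, L), Mul(14, m)))
Function('C')(B) = Add(2, Pow(78, Rational(1, 2)), Mul(-16, B)) (Function('C')(B) = Add(Add(2, Pow(78, Rational(1, 2))), Mul(-1, Add(Mul(2, B), Mul(14, B)))) = Add(Add(2, Pow(78, Rational(1, 2))), Mul(-1, Mul(16, B))) = Add(Add(2, Pow(78, Rational(1, 2))), Mul(-16, B)) = Add(2, Pow(78, Rational(1, 2)), Mul(-16, B)))
Add(Function('U')(-178, 212), Function('C')(-158)) = Add(Add(212, -178), Add(2, Pow(78, Rational(1, 2)), Mul(-16, -158))) = Add(34, Add(2, Pow(78, Rational(1, 2)), 2528)) = Add(34, Add(2530, Pow(78, Rational(1, 2)))) = Add(2564, Pow(78, Rational(1, 2)))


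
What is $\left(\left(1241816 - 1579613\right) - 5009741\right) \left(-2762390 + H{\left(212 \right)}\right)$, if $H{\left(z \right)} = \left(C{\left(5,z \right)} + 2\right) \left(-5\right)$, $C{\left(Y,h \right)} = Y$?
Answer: $14772172659650$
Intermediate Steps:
$H{\left(z \right)} = -35$ ($H{\left(z \right)} = \left(5 + 2\right) \left(-5\right) = 7 \left(-5\right) = -35$)
$\left(\left(1241816 - 1579613\right) - 5009741\right) \left(-2762390 + H{\left(212 \right)}\right) = \left(\left(1241816 - 1579613\right) - 5009741\right) \left(-2762390 - 35\right) = \left(-337797 - 5009741\right) \left(-2762425\right) = \left(-5347538\right) \left(-2762425\right) = 14772172659650$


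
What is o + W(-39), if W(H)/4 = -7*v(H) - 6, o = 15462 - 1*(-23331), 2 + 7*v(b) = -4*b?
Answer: 38153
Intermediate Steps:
v(b) = -2/7 - 4*b/7 (v(b) = -2/7 + (-4*b)/7 = -2/7 - 4*b/7)
o = 38793 (o = 15462 + 23331 = 38793)
W(H) = -16 + 16*H (W(H) = 4*(-7*(-2/7 - 4*H/7) - 6) = 4*((2 + 4*H) - 6) = 4*(-4 + 4*H) = -16 + 16*H)
o + W(-39) = 38793 + (-16 + 16*(-39)) = 38793 + (-16 - 624) = 38793 - 640 = 38153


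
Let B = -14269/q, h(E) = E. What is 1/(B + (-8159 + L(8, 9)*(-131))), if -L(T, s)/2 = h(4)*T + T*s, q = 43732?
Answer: 43732/834785879 ≈ 5.2387e-5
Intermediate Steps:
L(T, s) = -8*T - 2*T*s (L(T, s) = -2*(4*T + T*s) = -8*T - 2*T*s)
B = -14269/43732 ≈ -0.32628
1/(B + (-8159 + L(8, 9)*(-131))) = 1/(-14269/43732 + (-8159 - 2*8*(4 + 9)*(-131))) = 1/(-14269/43732 + (-8159 - 2*8*13*(-131))) = 1/(-14269/43732 + (-8159 - 208*(-131))) = 1/(-14269/43732 + (-8159 + 27248)) = 1/(-14269/43732 + 19089) = 1/(834785879/43732) = 43732/834785879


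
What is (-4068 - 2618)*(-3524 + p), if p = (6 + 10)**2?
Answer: 21849848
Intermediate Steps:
p = 256 (p = 16**2 = 256)
(-4068 - 2618)*(-3524 + p) = (-4068 - 2618)*(-3524 + 256) = -6686*(-3268) = 21849848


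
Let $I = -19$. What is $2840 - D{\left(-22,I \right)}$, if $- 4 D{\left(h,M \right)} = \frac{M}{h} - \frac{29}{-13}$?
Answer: $\frac{3249845}{1144} \approx 2840.8$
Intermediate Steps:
$D{\left(h,M \right)} = - \frac{29}{52} - \frac{M}{4 h}$ ($D{\left(h,M \right)} = - \frac{\frac{M}{h} - \frac{29}{-13}}{4} = - \frac{\frac{M}{h} - - \frac{29}{13}}{4} = - \frac{\frac{M}{h} + \frac{29}{13}}{4} = - \frac{\frac{29}{13} + \frac{M}{h}}{4} = - \frac{29}{52} - \frac{M}{4 h}$)
$2840 - D{\left(-22,I \right)} = 2840 - \left(- \frac{29}{52} - - \frac{19}{4 \left(-22\right)}\right) = 2840 - \left(- \frac{29}{52} - \left(- \frac{19}{4}\right) \left(- \frac{1}{22}\right)\right) = 2840 - \left(- \frac{29}{52} - \frac{19}{88}\right) = 2840 - - \frac{885}{1144} = 2840 + \frac{885}{1144} = \frac{3249845}{1144}$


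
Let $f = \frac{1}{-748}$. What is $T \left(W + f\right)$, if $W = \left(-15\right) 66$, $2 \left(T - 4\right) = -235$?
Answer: $\frac{168098267}{1496} \approx 1.1237 \cdot 10^{5}$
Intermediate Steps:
$f = - \frac{1}{748} \approx -0.0013369$
$T = - \frac{227}{2}$ ($T = 4 + \frac{1}{2} \left(-235\right) = 4 - \frac{235}{2} = - \frac{227}{2} \approx -113.5$)
$W = -990$
$T \left(W + f\right) = - \frac{227 \left(-990 - \frac{1}{748}\right)}{2} = \left(- \frac{227}{2}\right) \left(- \frac{740521}{748}\right) = \frac{168098267}{1496}$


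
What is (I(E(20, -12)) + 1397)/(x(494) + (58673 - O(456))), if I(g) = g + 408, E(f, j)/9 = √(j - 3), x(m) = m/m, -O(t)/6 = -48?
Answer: 1805/58386 + 3*I*√15/19462 ≈ 0.030915 + 0.00059701*I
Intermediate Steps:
O(t) = 288 (O(t) = -6*(-48) = 288)
x(m) = 1
E(f, j) = 9*√(-3 + j) (E(f, j) = 9*√(j - 3) = 9*√(-3 + j))
I(g) = 408 + g
(I(E(20, -12)) + 1397)/(x(494) + (58673 - O(456))) = ((408 + 9*√(-3 - 12)) + 1397)/(1 + (58673 - 1*288)) = ((408 + 9*√(-15)) + 1397)/(1 + (58673 - 288)) = ((408 + 9*(I*√15)) + 1397)/(1 + 58385) = ((408 + 9*I*√15) + 1397)/58386 = (1805 + 9*I*√15)*(1/58386) = 1805/58386 + 3*I*√15/19462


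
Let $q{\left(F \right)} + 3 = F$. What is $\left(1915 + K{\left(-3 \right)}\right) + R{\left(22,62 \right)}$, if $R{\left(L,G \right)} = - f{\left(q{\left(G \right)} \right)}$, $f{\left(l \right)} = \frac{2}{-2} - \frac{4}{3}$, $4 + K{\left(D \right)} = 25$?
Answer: $\frac{5815}{3} \approx 1938.3$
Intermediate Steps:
$K{\left(D \right)} = 21$ ($K{\left(D \right)} = -4 + 25 = 21$)
$q{\left(F \right)} = -3 + F$
$f{\left(l \right)} = - \frac{7}{3}$ ($f{\left(l \right)} = 2 \left(- \frac{1}{2}\right) - \frac{4}{3} = -1 - \frac{4}{3} = - \frac{7}{3}$)
$R{\left(L,G \right)} = \frac{7}{3}$ ($R{\left(L,G \right)} = \left(-1\right) \left(- \frac{7}{3}\right) = \frac{7}{3}$)
$\left(1915 + K{\left(-3 \right)}\right) + R{\left(22,62 \right)} = \left(1915 + 21\right) + \frac{7}{3} = 1936 + \frac{7}{3} = \frac{5815}{3}$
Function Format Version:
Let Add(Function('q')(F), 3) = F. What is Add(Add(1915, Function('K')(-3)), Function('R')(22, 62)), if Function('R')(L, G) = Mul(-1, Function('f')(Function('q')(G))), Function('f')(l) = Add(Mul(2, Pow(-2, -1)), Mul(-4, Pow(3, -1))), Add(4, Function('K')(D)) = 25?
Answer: Rational(5815, 3) ≈ 1938.3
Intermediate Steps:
Function('K')(D) = 21 (Function('K')(D) = Add(-4, 25) = 21)
Function('q')(F) = Add(-3, F)
Function('f')(l) = Rational(-7, 3) (Function('f')(l) = Add(Mul(2, Rational(-1, 2)), Mul(-4, Rational(1, 3))) = Add(-1, Rational(-4, 3)) = Rational(-7, 3))
Function('R')(L, G) = Rational(7, 3) (Function('R')(L, G) = Mul(-1, Rational(-7, 3)) = Rational(7, 3))
Add(Add(1915, Function('K')(-3)), Function('R')(22, 62)) = Add(Add(1915, 21), Rational(7, 3)) = Add(1936, Rational(7, 3)) = Rational(5815, 3)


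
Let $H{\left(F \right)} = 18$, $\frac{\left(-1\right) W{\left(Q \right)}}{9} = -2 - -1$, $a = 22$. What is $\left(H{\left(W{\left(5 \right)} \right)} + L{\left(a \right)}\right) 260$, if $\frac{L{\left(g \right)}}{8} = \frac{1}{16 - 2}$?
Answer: $\frac{33800}{7} \approx 4828.6$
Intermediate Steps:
$W{\left(Q \right)} = 9$ ($W{\left(Q \right)} = - 9 \left(-2 - -1\right) = - 9 \left(-2 + 1\right) = \left(-9\right) \left(-1\right) = 9$)
$L{\left(g \right)} = \frac{4}{7}$ ($L{\left(g \right)} = \frac{8}{16 - 2} = \frac{8}{14} = 8 \cdot \frac{1}{14} = \frac{4}{7}$)
$\left(H{\left(W{\left(5 \right)} \right)} + L{\left(a \right)}\right) 260 = \left(18 + \frac{4}{7}\right) 260 = \frac{130}{7} \cdot 260 = \frac{33800}{7}$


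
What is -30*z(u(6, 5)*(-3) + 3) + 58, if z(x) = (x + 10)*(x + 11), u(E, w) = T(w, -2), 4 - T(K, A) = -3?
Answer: -1622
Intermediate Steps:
T(K, A) = 7 (T(K, A) = 4 - 1*(-3) = 4 + 3 = 7)
u(E, w) = 7
z(x) = (10 + x)*(11 + x)
-30*z(u(6, 5)*(-3) + 3) + 58 = -30*(110 + (7*(-3) + 3)**2 + 21*(7*(-3) + 3)) + 58 = -30*(110 + (-21 + 3)**2 + 21*(-21 + 3)) + 58 = -30*(110 + (-18)**2 + 21*(-18)) + 58 = -30*(110 + 324 - 378) + 58 = -30*56 + 58 = -1680 + 58 = -1622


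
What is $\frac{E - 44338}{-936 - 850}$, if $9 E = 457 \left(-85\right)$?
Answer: $\frac{437887}{16074} \approx 27.242$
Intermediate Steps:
$E = - \frac{38845}{9}$ ($E = \frac{457 \left(-85\right)}{9} = \frac{1}{9} \left(-38845\right) = - \frac{38845}{9} \approx -4316.1$)
$\frac{E - 44338}{-936 - 850} = \frac{- \frac{38845}{9} - 44338}{-936 - 850} = - \frac{437887}{9 \left(-1786\right)} = \left(- \frac{437887}{9}\right) \left(- \frac{1}{1786}\right) = \frac{437887}{16074}$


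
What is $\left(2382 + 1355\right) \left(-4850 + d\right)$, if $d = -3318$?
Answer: $-30523816$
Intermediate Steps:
$\left(2382 + 1355\right) \left(-4850 + d\right) = \left(2382 + 1355\right) \left(-4850 - 3318\right) = 3737 \left(-8168\right) = -30523816$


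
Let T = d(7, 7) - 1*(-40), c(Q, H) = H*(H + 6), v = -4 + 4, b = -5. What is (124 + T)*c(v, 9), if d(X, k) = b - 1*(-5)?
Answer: 22140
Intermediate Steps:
d(X, k) = 0 (d(X, k) = -5 - 1*(-5) = -5 + 5 = 0)
v = 0
c(Q, H) = H*(6 + H)
T = 40 (T = 0 - 1*(-40) = 0 + 40 = 40)
(124 + T)*c(v, 9) = (124 + 40)*(9*(6 + 9)) = 164*(9*15) = 164*135 = 22140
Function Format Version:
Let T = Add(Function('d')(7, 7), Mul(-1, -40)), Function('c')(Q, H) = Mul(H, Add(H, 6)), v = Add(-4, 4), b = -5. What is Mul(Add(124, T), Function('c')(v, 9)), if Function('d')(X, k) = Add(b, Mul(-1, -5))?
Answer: 22140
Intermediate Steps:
Function('d')(X, k) = 0 (Function('d')(X, k) = Add(-5, Mul(-1, -5)) = Add(-5, 5) = 0)
v = 0
Function('c')(Q, H) = Mul(H, Add(6, H))
T = 40 (T = Add(0, Mul(-1, -40)) = Add(0, 40) = 40)
Mul(Add(124, T), Function('c')(v, 9)) = Mul(Add(124, 40), Mul(9, Add(6, 9))) = Mul(164, Mul(9, 15)) = Mul(164, 135) = 22140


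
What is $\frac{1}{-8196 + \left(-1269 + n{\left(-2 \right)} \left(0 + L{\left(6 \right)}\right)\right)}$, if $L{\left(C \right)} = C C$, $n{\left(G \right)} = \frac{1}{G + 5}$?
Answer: $- \frac{1}{9453} \approx -0.00010579$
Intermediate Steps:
$n{\left(G \right)} = \frac{1}{5 + G}$
$L{\left(C \right)} = C^{2}$
$\frac{1}{-8196 + \left(-1269 + n{\left(-2 \right)} \left(0 + L{\left(6 \right)}\right)\right)} = \frac{1}{-8196 - \left(1269 - \frac{0 + 6^{2}}{5 - 2}\right)} = \frac{1}{-8196 - \left(1269 - \frac{0 + 36}{3}\right)} = \frac{1}{-8196 + \left(-1269 + \frac{1}{3} \cdot 36\right)} = \frac{1}{-8196 + \left(-1269 + 12\right)} = \frac{1}{-8196 - 1257} = \frac{1}{-9453} = - \frac{1}{9453}$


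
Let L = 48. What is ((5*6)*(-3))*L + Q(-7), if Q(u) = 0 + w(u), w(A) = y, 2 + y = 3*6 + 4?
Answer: -4300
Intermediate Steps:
y = 20 (y = -2 + (3*6 + 4) = -2 + (18 + 4) = -2 + 22 = 20)
w(A) = 20
Q(u) = 20 (Q(u) = 0 + 20 = 20)
((5*6)*(-3))*L + Q(-7) = ((5*6)*(-3))*48 + 20 = (30*(-3))*48 + 20 = -90*48 + 20 = -4320 + 20 = -4300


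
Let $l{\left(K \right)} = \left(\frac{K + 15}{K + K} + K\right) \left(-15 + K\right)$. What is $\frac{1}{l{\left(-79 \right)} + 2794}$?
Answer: $\frac{79}{804372} \approx 9.8213 \cdot 10^{-5}$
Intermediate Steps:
$l{\left(K \right)} = \left(-15 + K\right) \left(K + \frac{15 + K}{2 K}\right)$ ($l{\left(K \right)} = \left(\frac{15 + K}{2 K} + K\right) \left(-15 + K\right) = \left(K + \frac{15 + K}{2 K}\right) \left(-15 + K\right) = \left(-15 + K\right) \left(K + \frac{15 + K}{2 K}\right)$)
$\frac{1}{l{\left(-79 \right)} + 2794} = \frac{1}{\frac{-225 + \left(-79\right)^{2} \left(-29 + 2 \left(-79\right)\right)}{2 \left(-79\right)} + 2794} = \frac{1}{\frac{1}{2} \left(- \frac{1}{79}\right) \left(-225 + 6241 \left(-29 - 158\right)\right) + 2794} = \frac{1}{\frac{1}{2} \left(- \frac{1}{79}\right) \left(-225 + 6241 \left(-187\right)\right) + 2794} = \frac{1}{\frac{1}{2} \left(- \frac{1}{79}\right) \left(-225 - 1167067\right) + 2794} = \frac{1}{\frac{1}{2} \left(- \frac{1}{79}\right) \left(-1167292\right) + 2794} = \frac{1}{\frac{583646}{79} + 2794} = \frac{1}{\frac{804372}{79}} = \frac{79}{804372}$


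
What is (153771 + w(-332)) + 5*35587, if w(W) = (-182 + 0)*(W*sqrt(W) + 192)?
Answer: 296762 + 120848*I*sqrt(83) ≈ 2.9676e+5 + 1.101e+6*I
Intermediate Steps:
w(W) = -34944 - 182*W**(3/2) (w(W) = -182*(W**(3/2) + 192) = -182*(192 + W**(3/2)) = -34944 - 182*W**(3/2))
(153771 + w(-332)) + 5*35587 = (153771 + (-34944 - (-120848)*I*sqrt(83))) + 5*35587 = (153771 + (-34944 - (-120848)*I*sqrt(83))) + 177935 = (153771 + (-34944 + 120848*I*sqrt(83))) + 177935 = (118827 + 120848*I*sqrt(83)) + 177935 = 296762 + 120848*I*sqrt(83)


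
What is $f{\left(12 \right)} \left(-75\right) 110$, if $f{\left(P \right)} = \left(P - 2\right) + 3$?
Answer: $-107250$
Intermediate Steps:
$f{\left(P \right)} = 1 + P$ ($f{\left(P \right)} = \left(-2 + P\right) + 3 = 1 + P$)
$f{\left(12 \right)} \left(-75\right) 110 = \left(1 + 12\right) \left(-75\right) 110 = 13 \left(-75\right) 110 = \left(-975\right) 110 = -107250$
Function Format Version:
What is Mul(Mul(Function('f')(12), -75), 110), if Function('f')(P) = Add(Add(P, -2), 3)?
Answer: -107250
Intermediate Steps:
Function('f')(P) = Add(1, P) (Function('f')(P) = Add(Add(-2, P), 3) = Add(1, P))
Mul(Mul(Function('f')(12), -75), 110) = Mul(Mul(Add(1, 12), -75), 110) = Mul(Mul(13, -75), 110) = Mul(-975, 110) = -107250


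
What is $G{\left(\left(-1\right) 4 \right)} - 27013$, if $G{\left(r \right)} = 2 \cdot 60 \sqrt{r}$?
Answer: $-27013 + 240 i \approx -27013.0 + 240.0 i$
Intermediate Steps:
$G{\left(r \right)} = 120 \sqrt{r}$
$G{\left(\left(-1\right) 4 \right)} - 27013 = 120 \sqrt{\left(-1\right) 4} - 27013 = 120 \sqrt{-4} - 27013 = 120 \cdot 2 i - 27013 = 240 i - 27013 = -27013 + 240 i$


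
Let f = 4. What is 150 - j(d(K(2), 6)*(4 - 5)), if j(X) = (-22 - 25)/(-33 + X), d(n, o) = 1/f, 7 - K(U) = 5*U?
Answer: 19762/133 ≈ 148.59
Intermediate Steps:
K(U) = 7 - 5*U
d(n, o) = ¼ (d(n, o) = 1/4 = ¼)
j(X) = -47/(-33 + X)
150 - j(d(K(2), 6)*(4 - 5)) = 150 - (-47)/(-33 + (4 - 5)/4) = 150 - (-47)/(-33 + (¼)*(-1)) = 150 - (-47)/(-33 - ¼) = 150 - (-47)/(-133/4) = 150 - (-47)*(-4)/133 = 150 - 1*188/133 = 150 - 188/133 = 19762/133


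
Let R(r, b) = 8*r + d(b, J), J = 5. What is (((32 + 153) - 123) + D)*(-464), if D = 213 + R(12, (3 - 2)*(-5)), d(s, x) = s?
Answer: -169824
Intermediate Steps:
R(r, b) = b + 8*r (R(r, b) = 8*r + b = b + 8*r)
D = 304 (D = 213 + ((3 - 2)*(-5) + 8*12) = 213 + (1*(-5) + 96) = 213 + (-5 + 96) = 213 + 91 = 304)
(((32 + 153) - 123) + D)*(-464) = (((32 + 153) - 123) + 304)*(-464) = ((185 - 123) + 304)*(-464) = (62 + 304)*(-464) = 366*(-464) = -169824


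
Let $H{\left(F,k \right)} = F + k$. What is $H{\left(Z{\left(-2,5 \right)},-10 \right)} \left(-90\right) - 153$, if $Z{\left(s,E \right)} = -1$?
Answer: $837$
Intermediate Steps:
$H{\left(Z{\left(-2,5 \right)},-10 \right)} \left(-90\right) - 153 = \left(-1 - 10\right) \left(-90\right) - 153 = \left(-11\right) \left(-90\right) - 153 = 990 - 153 = 837$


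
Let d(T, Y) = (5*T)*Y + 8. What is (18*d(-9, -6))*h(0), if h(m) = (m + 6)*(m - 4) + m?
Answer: -120096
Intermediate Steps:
d(T, Y) = 8 + 5*T*Y (d(T, Y) = 5*T*Y + 8 = 8 + 5*T*Y)
h(m) = m + (-4 + m)*(6 + m) (h(m) = (6 + m)*(-4 + m) + m = (-4 + m)*(6 + m) + m = m + (-4 + m)*(6 + m))
(18*d(-9, -6))*h(0) = (18*(8 + 5*(-9)*(-6)))*(-24 + 0**2 + 3*0) = (18*(8 + 270))*(-24 + 0 + 0) = (18*278)*(-24) = 5004*(-24) = -120096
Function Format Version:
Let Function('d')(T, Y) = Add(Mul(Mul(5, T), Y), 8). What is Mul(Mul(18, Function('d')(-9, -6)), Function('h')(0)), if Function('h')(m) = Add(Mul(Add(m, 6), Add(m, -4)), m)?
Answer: -120096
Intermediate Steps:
Function('d')(T, Y) = Add(8, Mul(5, T, Y)) (Function('d')(T, Y) = Add(Mul(5, T, Y), 8) = Add(8, Mul(5, T, Y)))
Function('h')(m) = Add(m, Mul(Add(-4, m), Add(6, m))) (Function('h')(m) = Add(Mul(Add(6, m), Add(-4, m)), m) = Add(Mul(Add(-4, m), Add(6, m)), m) = Add(m, Mul(Add(-4, m), Add(6, m))))
Mul(Mul(18, Function('d')(-9, -6)), Function('h')(0)) = Mul(Mul(18, Add(8, Mul(5, -9, -6))), Add(-24, Pow(0, 2), Mul(3, 0))) = Mul(Mul(18, Add(8, 270)), Add(-24, 0, 0)) = Mul(Mul(18, 278), -24) = Mul(5004, -24) = -120096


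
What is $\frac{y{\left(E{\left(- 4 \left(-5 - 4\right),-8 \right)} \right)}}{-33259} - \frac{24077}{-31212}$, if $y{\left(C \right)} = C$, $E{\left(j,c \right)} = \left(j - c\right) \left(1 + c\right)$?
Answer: $\frac{810390239}{1038079908} \approx 0.78066$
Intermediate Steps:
$E{\left(j,c \right)} = \left(1 + c\right) \left(j - c\right)$
$\frac{y{\left(E{\left(- 4 \left(-5 - 4\right),-8 \right)} \right)}}{-33259} - \frac{24077}{-31212} = \frac{- 4 \left(-5 - 4\right) - -8 - \left(-8\right)^{2} - 8 \left(- 4 \left(-5 - 4\right)\right)}{-33259} - \frac{24077}{-31212} = \left(\left(-4\right) \left(-9\right) + 8 - 64 - 8 \left(\left(-4\right) \left(-9\right)\right)\right) \left(- \frac{1}{33259}\right) - - \frac{24077}{31212} = \left(36 + 8 - 64 - 288\right) \left(- \frac{1}{33259}\right) + \frac{24077}{31212} = \left(-308\right) \left(- \frac{1}{33259}\right) + \frac{24077}{31212} = \frac{308}{33259} + \frac{24077}{31212} = \frac{810390239}{1038079908}$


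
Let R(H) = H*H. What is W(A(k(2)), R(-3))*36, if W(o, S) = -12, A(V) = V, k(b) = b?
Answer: -432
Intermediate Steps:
R(H) = H**2
W(A(k(2)), R(-3))*36 = -12*36 = -432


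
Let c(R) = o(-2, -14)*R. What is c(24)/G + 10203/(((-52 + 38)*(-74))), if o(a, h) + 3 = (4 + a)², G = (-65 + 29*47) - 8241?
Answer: 70814565/7192948 ≈ 9.8450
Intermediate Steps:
G = -6943 (G = (-65 + 1363) - 8241 = 1298 - 8241 = -6943)
o(a, h) = -3 + (4 + a)²
c(R) = R (c(R) = (-3 + (4 - 2)²)*R = (-3 + 2²)*R = (-3 + 4)*R = 1*R = R)
c(24)/G + 10203/(((-52 + 38)*(-74))) = 24/(-6943) + 10203/(((-52 + 38)*(-74))) = 24*(-1/6943) + 10203/((-14*(-74))) = -24/6943 + 10203/1036 = 70814565/7192948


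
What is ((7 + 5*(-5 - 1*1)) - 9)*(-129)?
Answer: 4128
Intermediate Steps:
((7 + 5*(-5 - 1*1)) - 9)*(-129) = ((7 + 5*(-5 - 1)) - 9)*(-129) = ((7 + 5*(-6)) - 9)*(-129) = ((7 - 30) - 9)*(-129) = (-23 - 9)*(-129) = -32*(-129) = 4128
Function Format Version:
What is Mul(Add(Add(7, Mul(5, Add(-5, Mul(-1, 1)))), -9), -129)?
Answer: 4128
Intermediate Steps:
Mul(Add(Add(7, Mul(5, Add(-5, Mul(-1, 1)))), -9), -129) = Mul(Add(Add(7, Mul(5, Add(-5, -1))), -9), -129) = Mul(Add(Add(7, Mul(5, -6)), -9), -129) = Mul(Add(Add(7, -30), -9), -129) = Mul(Add(-23, -9), -129) = Mul(-32, -129) = 4128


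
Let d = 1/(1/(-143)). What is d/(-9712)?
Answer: 143/9712 ≈ 0.014724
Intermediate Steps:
d = -143 (d = 1/(-1/143) = -143)
d/(-9712) = -143/(-9712) = -143*(-1/9712) = 143/9712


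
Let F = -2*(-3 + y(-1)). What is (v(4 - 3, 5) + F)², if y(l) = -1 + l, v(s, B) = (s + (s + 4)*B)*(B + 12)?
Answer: 204304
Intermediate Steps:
v(s, B) = (12 + B)*(s + B*(4 + s)) (v(s, B) = (s + (4 + s)*B)*(12 + B) = (s + B*(4 + s))*(12 + B) = (12 + B)*(s + B*(4 + s)))
F = 10 (F = -2*(-3 + (-1 - 1)) = -2*(-3 - 2) = -2*(-5) = 10)
(v(4 - 3, 5) + F)² = ((4*5² + 12*(4 - 3) + 48*5 + (4 - 3)*5² + 13*5*(4 - 3)) + 10)² = ((4*25 + 12*1 + 240 + 1*25 + 13*5*1) + 10)² = ((100 + 12 + 240 + 25 + 65) + 10)² = (442 + 10)² = 452² = 204304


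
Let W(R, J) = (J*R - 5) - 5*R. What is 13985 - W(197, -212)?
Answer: 56739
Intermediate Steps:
W(R, J) = -5 - 5*R + J*R (W(R, J) = (-5 + J*R) - 5*R = -5 - 5*R + J*R)
13985 - W(197, -212) = 13985 - (-5 - 5*197 - 212*197) = 13985 - (-5 - 985 - 41764) = 13985 - 1*(-42754) = 13985 + 42754 = 56739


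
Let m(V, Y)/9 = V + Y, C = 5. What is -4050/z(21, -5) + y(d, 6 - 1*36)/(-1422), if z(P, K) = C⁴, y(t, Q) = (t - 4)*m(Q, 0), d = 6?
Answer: -12048/1975 ≈ -6.1003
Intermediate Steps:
m(V, Y) = 9*V + 9*Y (m(V, Y) = 9*(V + Y) = 9*V + 9*Y)
y(t, Q) = 9*Q*(-4 + t) (y(t, Q) = (t - 4)*(9*Q + 9*0) = (-4 + t)*(9*Q + 0) = (-4 + t)*(9*Q) = 9*Q*(-4 + t))
z(P, K) = 625 (z(P, K) = 5⁴ = 625)
-4050/z(21, -5) + y(d, 6 - 1*36)/(-1422) = -4050/625 + (9*(6 - 1*36)*(-4 + 6))/(-1422) = -4050*1/625 + (9*(6 - 36)*2)*(-1/1422) = -162/25 + (9*(-30)*2)*(-1/1422) = -162/25 - 540*(-1/1422) = -162/25 + 30/79 = -12048/1975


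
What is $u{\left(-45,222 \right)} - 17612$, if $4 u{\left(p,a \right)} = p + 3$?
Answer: $- \frac{35245}{2} \approx -17623.0$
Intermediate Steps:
$u{\left(p,a \right)} = \frac{3}{4} + \frac{p}{4}$ ($u{\left(p,a \right)} = \frac{p + 3}{4} = \frac{3 + p}{4} = \frac{3}{4} + \frac{p}{4}$)
$u{\left(-45,222 \right)} - 17612 = \left(\frac{3}{4} + \frac{1}{4} \left(-45\right)\right) - 17612 = \left(\frac{3}{4} - \frac{45}{4}\right) - 17612 = - \frac{21}{2} - 17612 = - \frac{35245}{2}$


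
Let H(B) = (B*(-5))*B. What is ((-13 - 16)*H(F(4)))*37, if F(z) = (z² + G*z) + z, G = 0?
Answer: 2146000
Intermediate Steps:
F(z) = z + z² (F(z) = (z² + 0*z) + z = (z² + 0) + z = z² + z = z + z²)
H(B) = -5*B² (H(B) = (-5*B)*B = -5*B²)
((-13 - 16)*H(F(4)))*37 = ((-13 - 16)*(-5*16*(1 + 4)²))*37 = -(-145)*(4*5)²*37 = -(-145)*20²*37 = -(-145)*400*37 = -29*(-2000)*37 = 58000*37 = 2146000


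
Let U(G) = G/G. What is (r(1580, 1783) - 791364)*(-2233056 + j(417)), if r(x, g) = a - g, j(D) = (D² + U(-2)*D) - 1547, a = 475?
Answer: 1633139743584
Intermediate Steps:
U(G) = 1
j(D) = -1547 + D + D² (j(D) = (D² + 1*D) - 1547 = (D² + D) - 1547 = (D + D²) - 1547 = -1547 + D + D²)
r(x, g) = 475 - g
(r(1580, 1783) - 791364)*(-2233056 + j(417)) = ((475 - 1*1783) - 791364)*(-2233056 + (-1547 + 417 + 417²)) = ((475 - 1783) - 791364)*(-2233056 + (-1547 + 417 + 173889)) = (-1308 - 791364)*(-2233056 + 172759) = -792672*(-2060297) = 1633139743584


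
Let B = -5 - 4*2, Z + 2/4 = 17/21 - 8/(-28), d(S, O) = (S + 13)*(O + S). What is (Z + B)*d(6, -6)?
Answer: 0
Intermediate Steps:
d(S, O) = (13 + S)*(O + S)
Z = 25/42 (Z = -½ + (17/21 - 8/(-28)) = -½ + (17*(1/21) - 8*(-1/28)) = -½ + (17/21 + 2/7) = -½ + 23/21 = 25/42 ≈ 0.59524)
B = -13 (B = -5 - 8 = -13)
(Z + B)*d(6, -6) = (25/42 - 13)*(6² + 13*(-6) + 13*6 - 6*6) = -521*(36 - 78 + 78 - 36)/42 = -521/42*0 = 0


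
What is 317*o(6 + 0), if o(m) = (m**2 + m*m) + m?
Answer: 24726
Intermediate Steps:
o(m) = m + 2*m**2 (o(m) = (m**2 + m**2) + m = 2*m**2 + m = m + 2*m**2)
317*o(6 + 0) = 317*((6 + 0)*(1 + 2*(6 + 0))) = 317*(6*(1 + 2*6)) = 317*(6*(1 + 12)) = 317*(6*13) = 317*78 = 24726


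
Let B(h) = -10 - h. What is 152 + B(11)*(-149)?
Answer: 3281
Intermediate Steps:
152 + B(11)*(-149) = 152 + (-10 - 1*11)*(-149) = 152 + (-10 - 11)*(-149) = 152 - 21*(-149) = 152 + 3129 = 3281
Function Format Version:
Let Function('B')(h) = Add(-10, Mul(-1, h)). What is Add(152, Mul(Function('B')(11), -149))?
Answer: 3281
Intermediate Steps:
Add(152, Mul(Function('B')(11), -149)) = Add(152, Mul(Add(-10, Mul(-1, 11)), -149)) = Add(152, Mul(Add(-10, -11), -149)) = Add(152, Mul(-21, -149)) = Add(152, 3129) = 3281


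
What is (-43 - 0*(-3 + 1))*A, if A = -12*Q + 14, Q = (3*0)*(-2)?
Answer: -602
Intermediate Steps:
Q = 0 (Q = 0*(-2) = 0)
A = 14 (A = -12*0 + 14 = 0 + 14 = 14)
(-43 - 0*(-3 + 1))*A = (-43 - 0*(-3 + 1))*14 = (-43 - 0*(-2))*14 = (-43 - 1*0)*14 = (-43 + 0)*14 = -43*14 = -602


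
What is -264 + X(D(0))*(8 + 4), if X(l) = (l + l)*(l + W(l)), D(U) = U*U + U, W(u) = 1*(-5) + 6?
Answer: -264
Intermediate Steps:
W(u) = 1 (W(u) = -5 + 6 = 1)
D(U) = U + U² (D(U) = U² + U = U + U²)
X(l) = 2*l*(1 + l) (X(l) = (l + l)*(l + 1) = (2*l)*(1 + l) = 2*l*(1 + l))
-264 + X(D(0))*(8 + 4) = -264 + (2*(0*(1 + 0))*(1 + 0*(1 + 0)))*(8 + 4) = -264 + (2*(0*1)*(1 + 0*1))*12 = -264 + (2*0*(1 + 0))*12 = -264 + (2*0*1)*12 = -264 + 0*12 = -264 + 0 = -264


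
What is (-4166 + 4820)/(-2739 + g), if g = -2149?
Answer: -327/2444 ≈ -0.13380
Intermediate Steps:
(-4166 + 4820)/(-2739 + g) = (-4166 + 4820)/(-2739 - 2149) = 654/(-4888) = 654*(-1/4888) = -327/2444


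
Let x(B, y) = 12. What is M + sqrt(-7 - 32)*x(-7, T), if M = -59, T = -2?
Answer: -59 + 12*I*sqrt(39) ≈ -59.0 + 74.94*I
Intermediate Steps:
M + sqrt(-7 - 32)*x(-7, T) = -59 + sqrt(-7 - 32)*12 = -59 + sqrt(-39)*12 = -59 + (I*sqrt(39))*12 = -59 + 12*I*sqrt(39)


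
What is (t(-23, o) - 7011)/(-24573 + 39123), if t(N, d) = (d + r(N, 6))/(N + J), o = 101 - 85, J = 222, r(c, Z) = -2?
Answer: -55807/115818 ≈ -0.48185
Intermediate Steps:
o = 16
t(N, d) = (-2 + d)/(222 + N) (t(N, d) = (d - 2)/(N + 222) = (-2 + d)/(222 + N))
(t(-23, o) - 7011)/(-24573 + 39123) = ((-2 + 16)/(222 - 23) - 7011)/(-24573 + 39123) = (14/199 - 7011)/14550 = ((1/199)*14 - 7011)*(1/14550) = (14/199 - 7011)*(1/14550) = -1395175/199*1/14550 = -55807/115818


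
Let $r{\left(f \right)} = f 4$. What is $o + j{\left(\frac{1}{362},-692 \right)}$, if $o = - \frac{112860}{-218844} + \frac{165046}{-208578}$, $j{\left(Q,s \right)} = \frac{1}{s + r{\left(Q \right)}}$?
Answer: $- \frac{2444148850879}{8822788564750} \approx -0.27703$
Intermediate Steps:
$r{\left(f \right)} = 4 f$
$j{\left(Q,s \right)} = \frac{1}{s + 4 Q}$
$o = - \frac{174711302}{633972831}$ ($o = \left(-112860\right) \left(- \frac{1}{218844}\right) + 165046 \left(- \frac{1}{208578}\right) = \frac{3135}{6079} - \frac{82523}{104289} = - \frac{174711302}{633972831} \approx -0.27558$)
$o + j{\left(\frac{1}{362},-692 \right)} = - \frac{174711302}{633972831} + \frac{1}{-692 + \frac{4}{362}} = - \frac{174711302}{633972831} + \frac{1}{-692 + 4 \cdot \frac{1}{362}} = - \frac{174711302}{633972831} + \frac{1}{-692 + \frac{2}{181}} = - \frac{174711302}{633972831} + \frac{1}{- \frac{125250}{181}} = - \frac{174711302}{633972831} - \frac{181}{125250} = - \frac{2444148850879}{8822788564750}$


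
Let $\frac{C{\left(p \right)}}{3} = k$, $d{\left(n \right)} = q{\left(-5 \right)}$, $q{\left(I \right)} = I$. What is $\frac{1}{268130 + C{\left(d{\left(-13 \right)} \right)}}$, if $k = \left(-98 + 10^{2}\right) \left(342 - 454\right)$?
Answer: $\frac{1}{267458} \approx 3.7389 \cdot 10^{-6}$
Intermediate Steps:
$d{\left(n \right)} = -5$
$k = -224$ ($k = \left(-98 + 100\right) \left(-112\right) = 2 \left(-112\right) = -224$)
$C{\left(p \right)} = -672$ ($C{\left(p \right)} = 3 \left(-224\right) = -672$)
$\frac{1}{268130 + C{\left(d{\left(-13 \right)} \right)}} = \frac{1}{268130 - 672} = \frac{1}{267458}$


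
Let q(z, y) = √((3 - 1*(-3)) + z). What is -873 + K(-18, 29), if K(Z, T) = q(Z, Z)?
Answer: -873 + 2*I*√3 ≈ -873.0 + 3.4641*I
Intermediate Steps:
q(z, y) = √(6 + z) (q(z, y) = √((3 + 3) + z) = √(6 + z))
K(Z, T) = √(6 + Z)
-873 + K(-18, 29) = -873 + √(6 - 18) = -873 + √(-12) = -873 + 2*I*√3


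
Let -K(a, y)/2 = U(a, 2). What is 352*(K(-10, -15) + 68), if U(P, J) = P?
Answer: 30976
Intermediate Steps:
K(a, y) = -2*a
352*(K(-10, -15) + 68) = 352*(-2*(-10) + 68) = 352*(20 + 68) = 352*88 = 30976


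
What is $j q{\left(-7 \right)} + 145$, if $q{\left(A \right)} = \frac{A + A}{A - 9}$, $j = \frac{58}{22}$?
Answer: $\frac{12963}{88} \approx 147.31$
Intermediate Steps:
$j = \frac{29}{11}$ ($j = 58 \cdot \frac{1}{22} = \frac{29}{11} \approx 2.6364$)
$q{\left(A \right)} = \frac{2 A}{-9 + A}$
$j q{\left(-7 \right)} + 145 = \frac{29 \cdot 2 \left(-7\right) \frac{1}{-9 - 7}}{11} + 145 = \frac{29 \cdot 2 \left(-7\right) \frac{1}{-16}}{11} + 145 = \frac{29 \cdot 2 \left(-7\right) \left(- \frac{1}{16}\right)}{11} + 145 = \frac{29}{11} \cdot \frac{7}{8} + 145 = \frac{203}{88} + 145 = \frac{12963}{88}$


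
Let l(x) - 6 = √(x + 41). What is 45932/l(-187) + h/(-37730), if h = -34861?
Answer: 743173633/490490 - 22966*I*√146/91 ≈ 1515.2 - 3049.4*I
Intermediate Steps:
l(x) = 6 + √(41 + x) (l(x) = 6 + √(x + 41) = 6 + √(41 + x))
45932/l(-187) + h/(-37730) = 45932/(6 + √(41 - 187)) - 34861/(-37730) = 45932/(6 + √(-146)) - 34861*(-1/37730) = 45932/(6 + I*√146) + 34861/37730 = 34861/37730 + 45932/(6 + I*√146)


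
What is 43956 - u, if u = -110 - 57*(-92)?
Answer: 38822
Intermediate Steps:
u = 5134 (u = -110 + 5244 = 5134)
43956 - u = 43956 - 1*5134 = 43956 - 5134 = 38822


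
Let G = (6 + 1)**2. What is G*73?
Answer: 3577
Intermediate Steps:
G = 49 (G = 7**2 = 49)
G*73 = 49*73 = 3577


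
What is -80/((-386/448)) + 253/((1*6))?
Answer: 156349/1158 ≈ 135.02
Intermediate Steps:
-80/((-386/448)) + 253/((1*6)) = -80/((-386*1/448)) + 253/6 = -80/(-193/224) + 253*(⅙) = -80*(-224/193) + 253/6 = 17920/193 + 253/6 = 156349/1158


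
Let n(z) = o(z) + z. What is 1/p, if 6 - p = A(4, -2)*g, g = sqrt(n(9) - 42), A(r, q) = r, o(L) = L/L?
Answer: 3/274 + 4*I*sqrt(2)/137 ≈ 0.010949 + 0.041291*I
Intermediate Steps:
o(L) = 1
n(z) = 1 + z
g = 4*I*sqrt(2) (g = sqrt((1 + 9) - 42) = sqrt(10 - 42) = sqrt(-32) = 4*I*sqrt(2) ≈ 5.6569*I)
p = 6 - 16*I*sqrt(2) (p = 6 - 4*4*I*sqrt(2) = 6 - 16*I*sqrt(2) ≈ 6.0 - 22.627*I)
1/p = 1/(6 - 16*I*sqrt(2))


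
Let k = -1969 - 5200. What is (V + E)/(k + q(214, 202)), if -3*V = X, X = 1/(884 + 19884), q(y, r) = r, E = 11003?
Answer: -685530911/434071968 ≈ -1.5793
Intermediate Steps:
X = 1/20768 ≈ 4.8151e-5
k = -7169
V = -1/62304 (V = -1/3*1/20768 = -1/62304 ≈ -1.6050e-5)
(V + E)/(k + q(214, 202)) = (-1/62304 + 11003)/(-7169 + 202) = (685530911/62304)/(-6967) = (685530911/62304)*(-1/6967) = -685530911/434071968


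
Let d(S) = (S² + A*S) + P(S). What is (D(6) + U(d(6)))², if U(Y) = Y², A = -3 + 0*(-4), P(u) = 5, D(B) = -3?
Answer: 276676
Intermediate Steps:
A = -3 (A = -3 + 0 = -3)
d(S) = 5 + S² - 3*S (d(S) = (S² - 3*S) + 5 = 5 + S² - 3*S)
(D(6) + U(d(6)))² = (-3 + (5 + 6² - 3*6)²)² = (-3 + (5 + 36 - 18)²)² = (-3 + 23²)² = (-3 + 529)² = 526² = 276676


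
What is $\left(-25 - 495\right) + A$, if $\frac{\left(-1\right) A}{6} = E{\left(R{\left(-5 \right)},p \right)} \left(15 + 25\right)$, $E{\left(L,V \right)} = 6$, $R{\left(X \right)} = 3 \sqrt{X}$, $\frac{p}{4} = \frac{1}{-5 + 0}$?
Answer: $-1960$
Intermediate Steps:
$p = - \frac{4}{5}$ ($p = \frac{4}{-5 + 0} = \frac{4}{-5} = 4 \left(- \frac{1}{5}\right) = - \frac{4}{5} \approx -0.8$)
$A = -1440$ ($A = - 6 \cdot 6 \left(15 + 25\right) = - 6 \cdot 6 \cdot 40 = \left(-6\right) 240 = -1440$)
$\left(-25 - 495\right) + A = \left(-25 - 495\right) - 1440 = -520 - 1440 = -1960$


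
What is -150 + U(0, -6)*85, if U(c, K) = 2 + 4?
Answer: 360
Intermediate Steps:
U(c, K) = 6
-150 + U(0, -6)*85 = -150 + 6*85 = -150 + 510 = 360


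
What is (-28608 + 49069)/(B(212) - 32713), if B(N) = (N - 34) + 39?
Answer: -20461/32496 ≈ -0.62965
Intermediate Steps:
B(N) = 5 + N (B(N) = (-34 + N) + 39 = 5 + N)
(-28608 + 49069)/(B(212) - 32713) = (-28608 + 49069)/((5 + 212) - 32713) = 20461/(217 - 32713) = 20461/(-32496) = 20461*(-1/32496) = -20461/32496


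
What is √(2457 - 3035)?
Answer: 17*I*√2 ≈ 24.042*I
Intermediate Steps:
√(2457 - 3035) = √(-578) = 17*I*√2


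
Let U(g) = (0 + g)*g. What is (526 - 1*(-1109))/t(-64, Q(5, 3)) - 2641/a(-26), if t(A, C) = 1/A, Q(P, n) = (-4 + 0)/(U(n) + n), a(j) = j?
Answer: -2717999/26 ≈ -1.0454e+5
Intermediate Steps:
U(g) = g**2 (U(g) = g*g = g**2)
Q(P, n) = -4/(n + n**2) (Q(P, n) = (-4 + 0)/(n**2 + n) = -4/(n + n**2))
(526 - 1*(-1109))/t(-64, Q(5, 3)) - 2641/a(-26) = (526 - 1*(-1109))/(1/(-64)) - 2641/(-26) = (526 + 1109)/(-1/64) - 2641*(-1/26) = 1635*(-64) + 2641/26 = -104640 + 2641/26 = -2717999/26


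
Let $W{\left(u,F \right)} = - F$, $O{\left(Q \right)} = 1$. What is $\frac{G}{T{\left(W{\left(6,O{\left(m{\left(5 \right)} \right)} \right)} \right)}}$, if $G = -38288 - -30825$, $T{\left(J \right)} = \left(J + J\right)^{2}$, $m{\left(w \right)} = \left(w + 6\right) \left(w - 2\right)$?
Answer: $- \frac{7463}{4} \approx -1865.8$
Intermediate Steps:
$m{\left(w \right)} = \left(-2 + w\right) \left(6 + w\right)$ ($m{\left(w \right)} = \left(6 + w\right) \left(-2 + w\right) = \left(-2 + w\right) \left(6 + w\right)$)
$T{\left(J \right)} = 4 J^{2}$ ($T{\left(J \right)} = \left(2 J\right)^{2} = 4 J^{2}$)
$G = -7463$ ($G = -38288 + 30825 = -7463$)
$\frac{G}{T{\left(W{\left(6,O{\left(m{\left(5 \right)} \right)} \right)} \right)}} = - \frac{7463}{4 \left(\left(-1\right) 1\right)^{2}} = - \frac{7463}{4 \left(-1\right)^{2}} = - \frac{7463}{4 \cdot 1} = - \frac{7463}{4}$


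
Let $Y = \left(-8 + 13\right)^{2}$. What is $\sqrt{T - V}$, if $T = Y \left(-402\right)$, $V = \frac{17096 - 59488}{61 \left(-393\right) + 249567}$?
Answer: $\frac{i \sqrt{14207266600582}}{37599} \approx 100.25 i$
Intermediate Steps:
$Y = 25$ ($Y = 5^{2} = 25$)
$V = - \frac{21196}{112797}$ ($V = - \frac{42392}{-23973 + 249567} = - \frac{42392}{225594} = \left(-42392\right) \frac{1}{225594} = - \frac{21196}{112797} \approx -0.18791$)
$T = -10050$ ($T = 25 \left(-402\right) = -10050$)
$\sqrt{T - V} = \sqrt{-10050 - - \frac{21196}{112797}} = \sqrt{-10050 + \frac{21196}{112797}} = \sqrt{- \frac{1133588654}{112797}} = \frac{i \sqrt{14207266600582}}{37599}$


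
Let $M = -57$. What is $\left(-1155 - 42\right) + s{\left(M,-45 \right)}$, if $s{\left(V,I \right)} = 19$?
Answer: $-1178$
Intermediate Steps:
$\left(-1155 - 42\right) + s{\left(M,-45 \right)} = \left(-1155 - 42\right) + 19 = -1197 + 19 = -1178$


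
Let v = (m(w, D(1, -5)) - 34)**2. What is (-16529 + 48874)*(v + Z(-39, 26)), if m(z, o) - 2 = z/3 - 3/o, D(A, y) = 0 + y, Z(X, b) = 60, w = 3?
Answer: 159163276/5 ≈ 3.1833e+7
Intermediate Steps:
D(A, y) = y
m(z, o) = 2 - 3/o + z/3 (m(z, o) = 2 + (z/3 - 3/o) = 2 + (-3/o + z/3) = 2 - 3/o + z/3)
v = 23104/25 (v = ((2 - 3/(-5) + (1/3)*3) - 34)**2 = ((2 - 3*(-1/5) + 1) - 34)**2 = ((2 + 3/5 + 1) - 34)**2 = (18/5 - 34)**2 = (-152/5)**2 = 23104/25 ≈ 924.16)
(-16529 + 48874)*(v + Z(-39, 26)) = (-16529 + 48874)*(23104/25 + 60) = 32345*(24604/25) = 159163276/5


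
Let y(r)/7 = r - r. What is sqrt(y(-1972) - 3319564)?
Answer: 2*I*sqrt(829891) ≈ 1822.0*I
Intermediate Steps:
y(r) = 0 (y(r) = 7*(r - r) = 7*0 = 0)
sqrt(y(-1972) - 3319564) = sqrt(0 - 3319564) = sqrt(-3319564) = 2*I*sqrt(829891)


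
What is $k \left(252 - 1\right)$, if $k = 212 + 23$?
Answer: $58985$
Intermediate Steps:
$k = 235$
$k \left(252 - 1\right) = 235 \left(252 - 1\right) = 235 \cdot 251 = 58985$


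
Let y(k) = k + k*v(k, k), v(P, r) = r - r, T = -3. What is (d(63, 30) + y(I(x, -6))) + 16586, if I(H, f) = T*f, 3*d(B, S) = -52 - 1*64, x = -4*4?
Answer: 49696/3 ≈ 16565.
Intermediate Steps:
x = -16
d(B, S) = -116/3 (d(B, S) = (-52 - 1*64)/3 = (-52 - 64)/3 = (1/3)*(-116) = -116/3)
v(P, r) = 0
I(H, f) = -3*f
y(k) = k (y(k) = k + k*0 = k + 0 = k)
(d(63, 30) + y(I(x, -6))) + 16586 = (-116/3 - 3*(-6)) + 16586 = (-116/3 + 18) + 16586 = -62/3 + 16586 = 49696/3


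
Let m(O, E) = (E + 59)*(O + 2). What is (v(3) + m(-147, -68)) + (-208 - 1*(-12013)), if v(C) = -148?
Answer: 12962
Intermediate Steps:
m(O, E) = (2 + O)*(59 + E) (m(O, E) = (59 + E)*(2 + O) = (2 + O)*(59 + E))
(v(3) + m(-147, -68)) + (-208 - 1*(-12013)) = (-148 + (118 + 2*(-68) + 59*(-147) - 68*(-147))) + (-208 - 1*(-12013)) = (-148 + (118 - 136 - 8673 + 9996)) + (-208 + 12013) = (-148 + 1305) + 11805 = 1157 + 11805 = 12962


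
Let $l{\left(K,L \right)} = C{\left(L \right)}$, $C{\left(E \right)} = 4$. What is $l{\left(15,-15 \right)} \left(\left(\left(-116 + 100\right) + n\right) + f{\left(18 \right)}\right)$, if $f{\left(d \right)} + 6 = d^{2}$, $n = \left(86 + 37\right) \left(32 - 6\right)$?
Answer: $14000$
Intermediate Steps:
$n = 3198$ ($n = 123 \cdot 26 = 3198$)
$f{\left(d \right)} = -6 + d^{2}$
$l{\left(K,L \right)} = 4$
$l{\left(15,-15 \right)} \left(\left(\left(-116 + 100\right) + n\right) + f{\left(18 \right)}\right) = 4 \left(\left(\left(-116 + 100\right) + 3198\right) - \left(6 - 18^{2}\right)\right) = 4 \left(\left(-16 + 3198\right) + \left(-6 + 324\right)\right) = 4 \left(3182 + 318\right) = 4 \cdot 3500 = 14000$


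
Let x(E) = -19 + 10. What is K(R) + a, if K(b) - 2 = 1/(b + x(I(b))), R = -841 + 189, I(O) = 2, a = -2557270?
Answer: -1690354149/661 ≈ -2.5573e+6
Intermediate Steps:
x(E) = -9
R = -652
K(b) = 2 + 1/(-9 + b) (K(b) = 2 + 1/(b - 9) = 2 + 1/(-9 + b))
K(R) + a = (-17 + 2*(-652))/(-9 - 652) - 2557270 = (-17 - 1304)/(-661) - 2557270 = -1/661*(-1321) - 2557270 = 1321/661 - 2557270 = -1690354149/661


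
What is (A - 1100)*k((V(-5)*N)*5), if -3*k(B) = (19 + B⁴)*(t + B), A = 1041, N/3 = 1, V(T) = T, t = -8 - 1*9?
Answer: -171745415632/3 ≈ -5.7248e+10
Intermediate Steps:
t = -17 (t = -8 - 9 = -17)
N = 3 (N = 3*1 = 3)
k(B) = -(-17 + B)*(19 + B⁴)/3 (k(B) = -(19 + B⁴)*(-17 + B)/3 = -(-17 + B)*(19 + B⁴)/3)
(A - 1100)*k((V(-5)*N)*5) = (1041 - 1100)*(323/3 - 19*(-5*3)*5/3 - (-5*3*5)⁵/3 + 17*(-5*3*5)⁴/3) = -59*(323/3 - (-95)*5 - (-15*5)⁵/3 + 17*(-15*5)⁴/3) = -59*(323/3 - 19/3*(-75) - ⅓*(-75)⁵ + (17/3)*(-75)⁴) = -59*(323/3 + 475 - ⅓*(-2373046875) + (17/3)*31640625) = -59*(323/3 + 475 + 791015625 + 179296875) = -59*2910939248/3 = -171745415632/3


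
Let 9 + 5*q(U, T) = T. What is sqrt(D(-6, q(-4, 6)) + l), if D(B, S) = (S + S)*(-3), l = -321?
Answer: 23*I*sqrt(15)/5 ≈ 17.816*I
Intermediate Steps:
q(U, T) = -9/5 + T/5
D(B, S) = -6*S (D(B, S) = (2*S)*(-3) = -6*S)
sqrt(D(-6, q(-4, 6)) + l) = sqrt(-6*(-9/5 + (1/5)*6) - 321) = sqrt(-6*(-9/5 + 6/5) - 321) = sqrt(-6*(-3/5) - 321) = sqrt(18/5 - 321) = sqrt(-1587/5) = 23*I*sqrt(15)/5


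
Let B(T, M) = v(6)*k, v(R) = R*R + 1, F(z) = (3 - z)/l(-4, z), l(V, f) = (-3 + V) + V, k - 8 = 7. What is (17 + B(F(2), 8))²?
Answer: 327184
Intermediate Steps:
k = 15 (k = 8 + 7 = 15)
l(V, f) = -3 + 2*V
F(z) = -3/11 + z/11 (F(z) = (3 - z)/(-3 + 2*(-4)) = (3 - z)/(-3 - 8) = (3 - z)/(-11) = (3 - z)*(-1/11) = -3/11 + z/11)
v(R) = 1 + R² (v(R) = R² + 1 = 1 + R²)
B(T, M) = 555 (B(T, M) = (1 + 6²)*15 = (1 + 36)*15 = 37*15 = 555)
(17 + B(F(2), 8))² = (17 + 555)² = 572² = 327184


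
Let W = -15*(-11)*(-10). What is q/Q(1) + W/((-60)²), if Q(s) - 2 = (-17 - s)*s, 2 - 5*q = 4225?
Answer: 12559/240 ≈ 52.329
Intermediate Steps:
q = -4223/5 (q = ⅖ - ⅕*4225 = ⅖ - 845 = -4223/5 ≈ -844.60)
W = -1650 (W = 165*(-10) = -1650)
Q(s) = 2 + s*(-17 - s) (Q(s) = 2 + (-17 - s)*s = 2 + s*(-17 - s))
q/Q(1) + W/((-60)²) = -4223/(5*(2 - 1*1² - 17*1)) - 1650/((-60)²) = -4223/(5*(2 - 1*1 - 17)) - 1650/3600 = -4223/(5*(2 - 1 - 17)) - 1650*1/3600 = -4223/5/(-16) - 11/24 = -4223/5*(-1/16) - 11/24 = 4223/80 - 11/24 = 12559/240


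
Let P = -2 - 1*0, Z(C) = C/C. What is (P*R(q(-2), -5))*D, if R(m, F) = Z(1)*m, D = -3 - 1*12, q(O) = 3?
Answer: 90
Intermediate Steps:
Z(C) = 1
D = -15 (D = -3 - 12 = -15)
R(m, F) = m (R(m, F) = 1*m = m)
P = -2 (P = -2 + 0 = -2)
(P*R(q(-2), -5))*D = -2*3*(-15) = -6*(-15) = 90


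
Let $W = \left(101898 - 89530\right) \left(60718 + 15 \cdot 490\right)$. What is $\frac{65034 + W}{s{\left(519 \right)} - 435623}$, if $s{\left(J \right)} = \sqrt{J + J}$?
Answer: $- \frac{366764097656134}{189767397091} - \frac{841930058 \sqrt{1038}}{189767397091} \approx -1932.8$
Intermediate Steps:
$s{\left(J \right)} = \sqrt{2} \sqrt{J}$ ($s{\left(J \right)} = \sqrt{2 J} = \sqrt{2} \sqrt{J}$)
$W = 841865024$ ($W = 12368 \left(60718 + 7350\right) = 12368 \cdot 68068 = 841865024$)
$\frac{65034 + W}{s{\left(519 \right)} - 435623} = \frac{65034 + 841865024}{\sqrt{2} \sqrt{519} - 435623} = \frac{841930058}{\sqrt{1038} - 435623} = \frac{841930058}{-435623 + \sqrt{1038}}$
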